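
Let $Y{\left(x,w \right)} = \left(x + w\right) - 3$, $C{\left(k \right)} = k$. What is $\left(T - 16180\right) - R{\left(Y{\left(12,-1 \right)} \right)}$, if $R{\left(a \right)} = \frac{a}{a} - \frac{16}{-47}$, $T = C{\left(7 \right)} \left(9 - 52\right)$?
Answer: $- \frac{774670}{47} \approx -16482.0$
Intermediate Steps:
$T = -301$ ($T = 7 \left(9 - 52\right) = 7 \left(-43\right) = -301$)
$Y{\left(x,w \right)} = -3 + w + x$ ($Y{\left(x,w \right)} = \left(w + x\right) - 3 = -3 + w + x$)
$R{\left(a \right)} = \frac{63}{47}$ ($R{\left(a \right)} = 1 - - \frac{16}{47} = 1 + \frac{16}{47} = \frac{63}{47}$)
$\left(T - 16180\right) - R{\left(Y{\left(12,-1 \right)} \right)} = \left(-301 - 16180\right) - \frac{63}{47} = -16481 - \frac{63}{47} = - \frac{774670}{47}$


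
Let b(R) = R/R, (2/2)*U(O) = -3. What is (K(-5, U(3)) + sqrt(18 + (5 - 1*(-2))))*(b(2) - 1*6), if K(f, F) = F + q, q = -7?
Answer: 25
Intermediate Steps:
U(O) = -3
K(f, F) = -7 + F (K(f, F) = F - 7 = -7 + F)
b(R) = 1
(K(-5, U(3)) + sqrt(18 + (5 - 1*(-2))))*(b(2) - 1*6) = ((-7 - 3) + sqrt(18 + (5 - 1*(-2))))*(1 - 1*6) = (-10 + sqrt(18 + (5 + 2)))*(1 - 6) = (-10 + sqrt(18 + 7))*(-5) = (-10 + sqrt(25))*(-5) = (-10 + 5)*(-5) = -5*(-5) = 25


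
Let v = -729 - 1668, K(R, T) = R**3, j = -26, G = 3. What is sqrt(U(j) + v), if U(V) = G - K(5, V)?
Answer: I*sqrt(2519) ≈ 50.19*I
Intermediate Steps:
U(V) = -122 (U(V) = 3 - 1*5**3 = 3 - 1*125 = 3 - 125 = -122)
v = -2397
sqrt(U(j) + v) = sqrt(-122 - 2397) = sqrt(-2519) = I*sqrt(2519)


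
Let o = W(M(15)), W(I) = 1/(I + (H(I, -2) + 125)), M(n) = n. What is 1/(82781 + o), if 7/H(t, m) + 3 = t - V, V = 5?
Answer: 141/11672122 ≈ 1.2080e-5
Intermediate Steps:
H(t, m) = 7/(-8 + t) (H(t, m) = 7/(-3 + (t - 1*5)) = 7/(-3 + (t - 5)) = 7/(-3 + (-5 + t)) = 7/(-8 + t))
W(I) = 1/(125 + I + 7/(-8 + I)) (W(I) = 1/(I + (7/(-8 + I) + 125)) = 1/(I + (125 + 7/(-8 + I))) = 1/(125 + I + 7/(-8 + I)))
o = 1/141 (o = (-8 + 15)/(7 + (-8 + 15)*(125 + 15)) = 7/(7 + 7*140) = 7/(7 + 980) = 7/987 = (1/987)*7 = 1/141 ≈ 0.0070922)
1/(82781 + o) = 1/(82781 + 1/141) = 1/(11672122/141) = 141/11672122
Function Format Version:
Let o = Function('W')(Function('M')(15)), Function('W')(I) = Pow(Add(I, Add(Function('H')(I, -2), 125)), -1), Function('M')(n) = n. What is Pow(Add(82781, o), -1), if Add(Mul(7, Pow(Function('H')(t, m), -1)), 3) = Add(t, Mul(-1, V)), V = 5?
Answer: Rational(141, 11672122) ≈ 1.2080e-5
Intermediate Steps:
Function('H')(t, m) = Mul(7, Pow(Add(-8, t), -1)) (Function('H')(t, m) = Mul(7, Pow(Add(-3, Add(t, Mul(-1, 5))), -1)) = Mul(7, Pow(Add(-3, Add(t, -5)), -1)) = Mul(7, Pow(Add(-3, Add(-5, t)), -1)) = Mul(7, Pow(Add(-8, t), -1)))
Function('W')(I) = Pow(Add(125, I, Mul(7, Pow(Add(-8, I), -1))), -1) (Function('W')(I) = Pow(Add(I, Add(Mul(7, Pow(Add(-8, I), -1)), 125)), -1) = Pow(Add(I, Add(125, Mul(7, Pow(Add(-8, I), -1)))), -1) = Pow(Add(125, I, Mul(7, Pow(Add(-8, I), -1))), -1))
o = Rational(1, 141) (o = Mul(Pow(Add(7, Mul(Add(-8, 15), Add(125, 15))), -1), Add(-8, 15)) = Mul(Pow(Add(7, Mul(7, 140)), -1), 7) = Mul(Pow(Add(7, 980), -1), 7) = Mul(Pow(987, -1), 7) = Mul(Rational(1, 987), 7) = Rational(1, 141) ≈ 0.0070922)
Pow(Add(82781, o), -1) = Pow(Add(82781, Rational(1, 141)), -1) = Pow(Rational(11672122, 141), -1) = Rational(141, 11672122)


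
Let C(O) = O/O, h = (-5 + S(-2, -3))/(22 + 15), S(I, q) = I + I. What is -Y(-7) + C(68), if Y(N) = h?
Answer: 46/37 ≈ 1.2432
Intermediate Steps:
S(I, q) = 2*I
h = -9/37 (h = (-5 + 2*(-2))/(22 + 15) = (-5 - 4)/37 = -9*1/37 = -9/37 ≈ -0.24324)
Y(N) = -9/37
C(O) = 1
-Y(-7) + C(68) = -1*(-9/37) + 1 = 9/37 + 1 = 46/37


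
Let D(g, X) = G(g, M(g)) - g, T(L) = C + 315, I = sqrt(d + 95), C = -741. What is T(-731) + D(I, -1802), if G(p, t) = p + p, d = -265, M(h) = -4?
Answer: -426 + I*sqrt(170) ≈ -426.0 + 13.038*I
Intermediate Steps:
I = I*sqrt(170) (I = sqrt(-265 + 95) = sqrt(-170) = I*sqrt(170) ≈ 13.038*I)
T(L) = -426 (T(L) = -741 + 315 = -426)
G(p, t) = 2*p
D(g, X) = g (D(g, X) = 2*g - g = g)
T(-731) + D(I, -1802) = -426 + I*sqrt(170)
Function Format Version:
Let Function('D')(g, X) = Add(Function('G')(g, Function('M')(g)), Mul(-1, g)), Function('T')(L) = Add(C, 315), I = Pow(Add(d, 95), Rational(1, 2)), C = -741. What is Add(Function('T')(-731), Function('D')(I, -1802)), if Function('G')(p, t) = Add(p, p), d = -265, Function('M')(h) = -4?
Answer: Add(-426, Mul(I, Pow(170, Rational(1, 2)))) ≈ Add(-426.00, Mul(13.038, I))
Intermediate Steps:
I = Mul(I, Pow(170, Rational(1, 2))) (I = Pow(Add(-265, 95), Rational(1, 2)) = Pow(-170, Rational(1, 2)) = Mul(I, Pow(170, Rational(1, 2))) ≈ Mul(13.038, I))
Function('T')(L) = -426 (Function('T')(L) = Add(-741, 315) = -426)
Function('G')(p, t) = Mul(2, p)
Function('D')(g, X) = g (Function('D')(g, X) = Add(Mul(2, g), Mul(-1, g)) = g)
Add(Function('T')(-731), Function('D')(I, -1802)) = Add(-426, Mul(I, Pow(170, Rational(1, 2))))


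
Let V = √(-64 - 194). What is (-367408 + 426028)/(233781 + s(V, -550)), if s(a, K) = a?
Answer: 4568080740/18217852073 - 19540*I*√258/18217852073 ≈ 0.25075 - 1.7228e-5*I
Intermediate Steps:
V = I*√258 (V = √(-258) = I*√258 ≈ 16.062*I)
(-367408 + 426028)/(233781 + s(V, -550)) = (-367408 + 426028)/(233781 + I*√258) = 58620/(233781 + I*√258)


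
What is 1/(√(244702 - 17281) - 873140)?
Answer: -873140/762373232179 - 3*√25269/762373232179 ≈ -1.1459e-6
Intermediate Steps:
1/(√(244702 - 17281) - 873140) = 1/(√227421 - 873140) = 1/(3*√25269 - 873140) = 1/(-873140 + 3*√25269)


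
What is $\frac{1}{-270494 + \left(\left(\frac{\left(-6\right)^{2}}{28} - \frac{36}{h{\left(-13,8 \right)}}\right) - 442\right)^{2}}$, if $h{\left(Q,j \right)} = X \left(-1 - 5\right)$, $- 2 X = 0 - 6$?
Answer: $- \frac{49}{3823165} \approx -1.2817 \cdot 10^{-5}$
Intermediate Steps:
$X = 3$ ($X = - \frac{0 - 6}{2} = \left(- \frac{1}{2}\right) \left(-6\right) = 3$)
$h{\left(Q,j \right)} = -18$ ($h{\left(Q,j \right)} = 3 \left(-1 - 5\right) = 3 \left(-6\right) = -18$)
$\frac{1}{-270494 + \left(\left(\frac{\left(-6\right)^{2}}{28} - \frac{36}{h{\left(-13,8 \right)}}\right) - 442\right)^{2}} = \frac{1}{-270494 + \left(\left(\frac{\left(-6\right)^{2}}{28} - \frac{36}{-18}\right) - 442\right)^{2}} = \frac{1}{-270494 + \left(\left(36 \cdot \frac{1}{28} - -2\right) - 442\right)^{2}} = \frac{1}{-270494 + \left(\left(\frac{9}{7} + 2\right) - 442\right)^{2}} = \frac{1}{-270494 + \left(\frac{23}{7} - 442\right)^{2}} = \frac{1}{-270494 + \left(- \frac{3071}{7}\right)^{2}} = \frac{1}{-270494 + \frac{9431041}{49}} = \frac{1}{- \frac{3823165}{49}} = - \frac{49}{3823165}$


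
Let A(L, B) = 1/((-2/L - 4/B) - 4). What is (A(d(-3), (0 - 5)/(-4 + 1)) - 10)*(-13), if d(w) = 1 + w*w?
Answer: 4355/33 ≈ 131.97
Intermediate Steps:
d(w) = 1 + w²
A(L, B) = 1/(-4 - 4/B - 2/L) (A(L, B) = 1/((-4/B - 2/L) - 4) = 1/(-4 - 4/B - 2/L))
(A(d(-3), (0 - 5)/(-4 + 1)) - 10)*(-13) = (-(0 - 5)/(-4 + 1)*(1 + (-3)²)/(2*((0 - 5)/(-4 + 1)) + 4*(1 + (-3)²) + 4*((0 - 5)/(-4 + 1))*(1 + (-3)²)) - 10)*(-13) = (-(-5/(-3))*(1 + 9)/(2*(-5/(-3)) + 4*(1 + 9) + 4*(-5/(-3))*(1 + 9)) - 10)*(-13) = (-1*(-5*(-⅓))*10/(2*(-5*(-⅓)) + 4*10 + 4*(-5*(-⅓))*10) - 10)*(-13) = (-1*5/3*10/(2*(5/3) + 40 + 4*(5/3)*10) - 10)*(-13) = (-1*5/3*10/(10/3 + 40 + 200/3) - 10)*(-13) = (-1*5/3*10/110 - 10)*(-13) = (-1*5/3*10*1/110 - 10)*(-13) = (-5/33 - 10)*(-13) = -335/33*(-13) = 4355/33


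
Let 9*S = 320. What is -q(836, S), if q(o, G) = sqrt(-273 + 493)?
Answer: -2*sqrt(55) ≈ -14.832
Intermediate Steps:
S = 320/9 (S = (1/9)*320 = 320/9 ≈ 35.556)
q(o, G) = 2*sqrt(55) (q(o, G) = sqrt(220) = 2*sqrt(55))
-q(836, S) = -2*sqrt(55)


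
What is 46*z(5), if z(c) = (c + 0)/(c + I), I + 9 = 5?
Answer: 230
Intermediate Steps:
I = -4 (I = -9 + 5 = -4)
z(c) = c/(-4 + c) (z(c) = (c + 0)/(c - 4) = c/(-4 + c))
46*z(5) = 46*(5/(-4 + 5)) = 46*(5/1) = 46*(5*1) = 46*5 = 230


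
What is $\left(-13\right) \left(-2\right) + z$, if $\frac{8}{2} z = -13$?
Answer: $\frac{91}{4} \approx 22.75$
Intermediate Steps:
$z = - \frac{13}{4}$ ($z = \frac{1}{4} \left(-13\right) = - \frac{13}{4} \approx -3.25$)
$\left(-13\right) \left(-2\right) + z = \left(-13\right) \left(-2\right) - \frac{13}{4} = 26 - \frac{13}{4} = \frac{91}{4}$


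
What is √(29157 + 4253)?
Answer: √33410 ≈ 182.78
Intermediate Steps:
√(29157 + 4253) = √33410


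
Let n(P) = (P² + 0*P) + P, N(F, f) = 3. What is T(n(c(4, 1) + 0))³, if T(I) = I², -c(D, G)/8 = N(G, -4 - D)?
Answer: 28290098942705664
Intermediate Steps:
c(D, G) = -24 (c(D, G) = -8*3 = -24)
n(P) = P + P² (n(P) = (P² + 0) + P = P² + P = P + P²)
T(n(c(4, 1) + 0))³ = (((-24 + 0)*(1 + (-24 + 0)))²)³ = ((-24*(1 - 24))²)³ = ((-24*(-23))²)³ = (552²)³ = 304704³ = 28290098942705664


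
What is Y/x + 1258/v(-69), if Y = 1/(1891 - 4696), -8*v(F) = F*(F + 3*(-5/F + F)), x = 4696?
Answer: -44188614983/83551772040 ≈ -0.52888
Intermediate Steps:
v(F) = -F*(-15/F + 4*F)/8 (v(F) = -F*(F + 3*(-5/F + F))/8 = -F*(F + 3*(F - 5/F))/8 = -F*(F + (-15/F + 3*F))/8 = -F*(-15/F + 4*F)/8)
Y = -1/2805 (Y = 1/(-2805) = -1/2805 ≈ -0.00035651)
Y/x + 1258/v(-69) = -1/2805/4696 + 1258/(15/8 - ½*(-69)²) = -1/2805*1/4696 + 1258/(15/8 - ½*4761) = -1/13172280 + 1258/(15/8 - 4761/2) = -1/13172280 + 1258/(-19029/8) = -1/13172280 + 1258*(-8/19029) = -1/13172280 - 10064/19029 = -44188614983/83551772040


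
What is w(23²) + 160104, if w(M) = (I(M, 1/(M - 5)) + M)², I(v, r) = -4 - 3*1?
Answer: 432588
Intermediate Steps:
I(v, r) = -7 (I(v, r) = -4 - 3 = -7)
w(M) = (-7 + M)²
w(23²) + 160104 = (-7 + 23²)² + 160104 = (-7 + 529)² + 160104 = 522² + 160104 = 272484 + 160104 = 432588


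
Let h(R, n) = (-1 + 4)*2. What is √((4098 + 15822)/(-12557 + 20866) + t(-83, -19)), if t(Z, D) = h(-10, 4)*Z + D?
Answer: I*√35527896397/8309 ≈ 22.685*I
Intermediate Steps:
h(R, n) = 6 (h(R, n) = 3*2 = 6)
t(Z, D) = D + 6*Z (t(Z, D) = 6*Z + D = D + 6*Z)
√((4098 + 15822)/(-12557 + 20866) + t(-83, -19)) = √((4098 + 15822)/(-12557 + 20866) + (-19 + 6*(-83))) = √(19920/8309 + (-19 - 498)) = √(19920*(1/8309) - 517) = √(19920/8309 - 517) = √(-4275833/8309) = I*√35527896397/8309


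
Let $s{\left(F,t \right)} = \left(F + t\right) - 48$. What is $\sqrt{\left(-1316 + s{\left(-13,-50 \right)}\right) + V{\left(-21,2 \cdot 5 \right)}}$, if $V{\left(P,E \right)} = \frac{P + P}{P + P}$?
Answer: $i \sqrt{1426} \approx 37.762 i$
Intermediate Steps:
$s{\left(F,t \right)} = -48 + F + t$
$V{\left(P,E \right)} = 1$ ($V{\left(P,E \right)} = \frac{2 P}{2 P} = 2 P \frac{1}{2 P} = 1$)
$\sqrt{\left(-1316 + s{\left(-13,-50 \right)}\right) + V{\left(-21,2 \cdot 5 \right)}} = \sqrt{\left(-1316 - 111\right) + 1} = \sqrt{-1427 + 1} = \sqrt{-1426} = i \sqrt{1426}$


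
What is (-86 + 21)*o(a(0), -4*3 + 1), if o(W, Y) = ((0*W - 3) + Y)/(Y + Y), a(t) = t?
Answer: -455/11 ≈ -41.364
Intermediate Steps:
o(W, Y) = (-3 + Y)/(2*Y) (o(W, Y) = ((0 - 3) + Y)/((2*Y)) = (-3 + Y)*(1/(2*Y)) = (-3 + Y)/(2*Y))
(-86 + 21)*o(a(0), -4*3 + 1) = (-86 + 21)*((-3 + (-4*3 + 1))/(2*(-4*3 + 1))) = -65*(-3 + (-12 + 1))/(2*(-12 + 1)) = -65*(-3 - 11)/(2*(-11)) = -65*(-1)*(-14)/(2*11) = -65*7/11 = -455/11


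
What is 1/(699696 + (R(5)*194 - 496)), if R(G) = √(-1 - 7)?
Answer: 21850/15277529409 - 97*I*√2/122220235272 ≈ 1.4302e-6 - 1.1224e-9*I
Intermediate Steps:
R(G) = 2*I*√2 (R(G) = √(-8) = 2*I*√2)
1/(699696 + (R(5)*194 - 496)) = 1/(699696 + ((2*I*√2)*194 - 496)) = 1/(699696 + (388*I*√2 - 496)) = 1/(699696 + (-496 + 388*I*√2)) = 1/(699200 + 388*I*√2)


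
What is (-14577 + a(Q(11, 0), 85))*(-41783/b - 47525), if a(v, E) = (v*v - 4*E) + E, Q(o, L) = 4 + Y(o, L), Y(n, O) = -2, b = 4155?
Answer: 2928650966824/4155 ≈ 7.0485e+8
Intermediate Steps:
Q(o, L) = 2 (Q(o, L) = 4 - 2 = 2)
a(v, E) = v² - 3*E (a(v, E) = (v² - 4*E) + E = v² - 3*E)
(-14577 + a(Q(11, 0), 85))*(-41783/b - 47525) = (-14577 + (2² - 3*85))*(-41783/4155 - 47525) = (-14577 + (4 - 255))*(-41783*1/4155 - 47525) = (-14577 - 251)*(-41783/4155 - 47525) = -14828*(-197508158/4155) = 2928650966824/4155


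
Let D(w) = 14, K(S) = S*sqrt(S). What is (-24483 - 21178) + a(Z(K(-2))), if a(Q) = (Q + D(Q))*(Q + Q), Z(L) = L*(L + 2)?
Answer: -45821 + 16*I*sqrt(2) ≈ -45821.0 + 22.627*I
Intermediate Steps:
K(S) = S**(3/2)
Z(L) = L*(2 + L)
a(Q) = 2*Q*(14 + Q) (a(Q) = (Q + 14)*(Q + Q) = (14 + Q)*(2*Q) = 2*Q*(14 + Q))
(-24483 - 21178) + a(Z(K(-2))) = (-24483 - 21178) + 2*((-2)**(3/2)*(2 + (-2)**(3/2)))*(14 + (-2)**(3/2)*(2 + (-2)**(3/2))) = -45661 + 2*((-2*I*sqrt(2))*(2 - 2*I*sqrt(2)))*(14 + (-2*I*sqrt(2))*(2 - 2*I*sqrt(2))) = -45661 + 2*(-2*I*sqrt(2)*(2 - 2*I*sqrt(2)))*(14 - 2*I*sqrt(2)*(2 - 2*I*sqrt(2))) = -45661 - 4*I*sqrt(2)*(2 - 2*I*sqrt(2))*(14 - 2*I*sqrt(2)*(2 - 2*I*sqrt(2)))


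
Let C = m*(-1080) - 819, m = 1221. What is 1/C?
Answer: -1/1319499 ≈ -7.5786e-7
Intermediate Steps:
C = -1319499 (C = 1221*(-1080) - 819 = -1318680 - 819 = -1319499)
1/C = 1/(-1319499) = -1/1319499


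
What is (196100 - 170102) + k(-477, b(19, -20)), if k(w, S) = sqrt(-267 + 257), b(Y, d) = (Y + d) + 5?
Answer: 25998 + I*sqrt(10) ≈ 25998.0 + 3.1623*I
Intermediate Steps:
b(Y, d) = 5 + Y + d
k(w, S) = I*sqrt(10) (k(w, S) = sqrt(-10) = I*sqrt(10))
(196100 - 170102) + k(-477, b(19, -20)) = (196100 - 170102) + I*sqrt(10) = 25998 + I*sqrt(10)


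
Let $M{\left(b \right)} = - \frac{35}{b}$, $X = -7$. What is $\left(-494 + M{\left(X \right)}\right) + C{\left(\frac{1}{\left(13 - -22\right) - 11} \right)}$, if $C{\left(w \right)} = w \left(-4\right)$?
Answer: $- \frac{2935}{6} \approx -489.17$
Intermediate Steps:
$C{\left(w \right)} = - 4 w$
$\left(-494 + M{\left(X \right)}\right) + C{\left(\frac{1}{\left(13 - -22\right) - 11} \right)} = \left(-494 - \frac{35}{-7}\right) - \frac{4}{\left(13 - -22\right) - 11} = \left(-494 - -5\right) - \frac{4}{\left(13 + 22\right) - 11} = \left(-494 + 5\right) - \frac{4}{35 - 11} = -489 - \frac{4}{24} = -489 - \frac{1}{6} = - \frac{2935}{6}$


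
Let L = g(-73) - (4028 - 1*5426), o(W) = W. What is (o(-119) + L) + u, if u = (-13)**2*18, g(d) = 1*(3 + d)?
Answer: 4251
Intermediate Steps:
g(d) = 3 + d
u = 3042 (u = 169*18 = 3042)
L = 1328 (L = (3 - 73) - (4028 - 1*5426) = -70 - (4028 - 5426) = -70 - 1*(-1398) = -70 + 1398 = 1328)
(o(-119) + L) + u = (-119 + 1328) + 3042 = 1209 + 3042 = 4251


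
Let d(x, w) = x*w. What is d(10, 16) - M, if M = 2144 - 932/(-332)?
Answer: -164905/83 ≈ -1986.8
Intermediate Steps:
d(x, w) = w*x
M = 178185/83 (M = 2144 - 932*(-1)/332 = 2144 - 1*(-233/83) = 2144 + 233/83 = 178185/83 ≈ 2146.8)
d(10, 16) - M = 16*10 - 1*178185/83 = 160 - 178185/83 = -164905/83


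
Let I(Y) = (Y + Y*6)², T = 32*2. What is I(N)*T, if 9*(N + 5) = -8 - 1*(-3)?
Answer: 7840000/81 ≈ 96790.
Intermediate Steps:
N = -50/9 (N = -5 + (-8 - 1*(-3))/9 = -5 + (-8 + 3)/9 = -5 + (⅑)*(-5) = -5 - 5/9 = -50/9 ≈ -5.5556)
T = 64
I(Y) = 49*Y² (I(Y) = (Y + 6*Y)² = (7*Y)² = 49*Y²)
I(N)*T = (49*(-50/9)²)*64 = (49*(2500/81))*64 = (122500/81)*64 = 7840000/81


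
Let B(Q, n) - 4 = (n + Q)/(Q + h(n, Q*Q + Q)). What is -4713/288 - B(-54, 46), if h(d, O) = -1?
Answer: -108293/5280 ≈ -20.510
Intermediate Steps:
B(Q, n) = 4 + (Q + n)/(-1 + Q) (B(Q, n) = 4 + (n + Q)/(Q - 1) = 4 + (Q + n)/(-1 + Q))
-4713/288 - B(-54, 46) = -4713/288 - (-4 + 46 + 5*(-54))/(-1 - 54) = -4713*1/288 - (-4 + 46 - 270)/(-55) = -1571/96 - (-1)*(-228)/55 = -1571/96 - 1*228/55 = -1571/96 - 228/55 = -108293/5280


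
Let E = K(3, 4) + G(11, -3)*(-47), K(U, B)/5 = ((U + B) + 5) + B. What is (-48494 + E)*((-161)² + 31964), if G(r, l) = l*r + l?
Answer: -2704502970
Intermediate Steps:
G(r, l) = l + l*r
K(U, B) = 25 + 5*U + 10*B (K(U, B) = 5*(((U + B) + 5) + B) = 5*(((B + U) + 5) + B) = 5*((5 + B + U) + B) = 5*(5 + U + 2*B) = 25 + 5*U + 10*B)
E = 1772 (E = (25 + 5*3 + 10*4) - 3*(1 + 11)*(-47) = (25 + 15 + 40) - 3*12*(-47) = 80 - 36*(-47) = 80 + 1692 = 1772)
(-48494 + E)*((-161)² + 31964) = (-48494 + 1772)*((-161)² + 31964) = -46722*(25921 + 31964) = -46722*57885 = -2704502970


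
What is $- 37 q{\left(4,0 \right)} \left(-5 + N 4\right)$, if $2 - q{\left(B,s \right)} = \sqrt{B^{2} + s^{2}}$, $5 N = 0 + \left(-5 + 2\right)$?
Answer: $- \frac{2738}{5} \approx -547.6$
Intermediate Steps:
$N = - \frac{3}{5}$ ($N = \frac{0 + \left(-5 + 2\right)}{5} = \frac{0 - 3}{5} = \frac{1}{5} \left(-3\right) = - \frac{3}{5} \approx -0.6$)
$q{\left(B,s \right)} = 2 - \sqrt{B^{2} + s^{2}}$
$- 37 q{\left(4,0 \right)} \left(-5 + N 4\right) = - 37 \left(2 - \sqrt{4^{2} + 0^{2}}\right) \left(-5 - \frac{12}{5}\right) = - 37 \left(2 - \sqrt{16 + 0}\right) \left(-5 - \frac{12}{5}\right) = - 37 \left(2 - \sqrt{16}\right) \left(- \frac{37}{5}\right) = - 37 \left(2 - 4\right) \left(- \frac{37}{5}\right) = \left(-37\right) \left(-2\right) \left(- \frac{37}{5}\right) = 74 \left(- \frac{37}{5}\right) = - \frac{2738}{5}$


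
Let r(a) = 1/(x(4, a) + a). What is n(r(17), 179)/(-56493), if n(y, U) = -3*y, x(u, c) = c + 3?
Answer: 1/696747 ≈ 1.4352e-6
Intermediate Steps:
x(u, c) = 3 + c
r(a) = 1/(3 + 2*a) (r(a) = 1/((3 + a) + a) = 1/(3 + 2*a))
n(r(17), 179)/(-56493) = -3/(3 + 2*17)/(-56493) = -3/(3 + 34)*(-1/56493) = -3/37*(-1/56493) = 1/696747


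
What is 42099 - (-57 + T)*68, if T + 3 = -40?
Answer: 48899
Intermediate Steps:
T = -43 (T = -3 - 40 = -43)
42099 - (-57 + T)*68 = 42099 - (-57 - 43)*68 = 42099 - (-100)*68 = 42099 - 1*(-6800) = 42099 + 6800 = 48899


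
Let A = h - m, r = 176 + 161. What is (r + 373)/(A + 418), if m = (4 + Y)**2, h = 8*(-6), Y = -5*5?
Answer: -10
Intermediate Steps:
Y = -25
h = -48
m = 441 (m = (4 - 25)**2 = (-21)**2 = 441)
r = 337
A = -489 (A = -48 - 1*441 = -48 - 441 = -489)
(r + 373)/(A + 418) = (337 + 373)/(-489 + 418) = 710/(-71) = 710*(-1/71) = -10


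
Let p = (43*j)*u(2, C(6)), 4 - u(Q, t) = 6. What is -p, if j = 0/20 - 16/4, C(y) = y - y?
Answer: -344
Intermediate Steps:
C(y) = 0
j = -4 (j = 0*(1/20) - 16*¼ = 0 - 4 = -4)
u(Q, t) = -2 (u(Q, t) = 4 - 1*6 = 4 - 6 = -2)
p = 344 (p = (43*(-4))*(-2) = -172*(-2) = 344)
-p = -1*344 = -344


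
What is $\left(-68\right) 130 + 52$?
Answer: $-8788$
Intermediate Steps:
$\left(-68\right) 130 + 52 = -8840 + 52 = -8788$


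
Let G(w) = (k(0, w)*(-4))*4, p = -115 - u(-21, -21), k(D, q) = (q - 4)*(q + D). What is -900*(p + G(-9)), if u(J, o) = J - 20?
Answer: 1751400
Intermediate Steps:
u(J, o) = -20 + J
k(D, q) = (-4 + q)*(D + q)
p = -74 (p = -115 - (-20 - 21) = -115 - 1*(-41) = -115 + 41 = -74)
G(w) = -16*w**2 + 64*w (G(w) = ((w**2 - 4*0 - 4*w + 0*w)*(-4))*4 = ((w**2 + 0 - 4*w + 0)*(-4))*4 = ((w**2 - 4*w)*(-4))*4 = (-4*w**2 + 16*w)*4 = -16*w**2 + 64*w)
-900*(p + G(-9)) = -900*(-74 + 16*(-9)*(4 - 1*(-9))) = -900*(-74 + 16*(-9)*(4 + 9)) = -900*(-74 + 16*(-9)*13) = -900*(-74 - 1872) = -900*(-1946) = 1751400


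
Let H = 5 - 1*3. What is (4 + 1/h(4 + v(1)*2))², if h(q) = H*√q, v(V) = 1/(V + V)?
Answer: (40 + √5)²/100 ≈ 17.839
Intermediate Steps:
v(V) = 1/(2*V)
H = 2 (H = 5 - 3 = 2)
h(q) = 2*√q
(4 + 1/h(4 + v(1)*2))² = (4 + 1/(2*√(4 + ((½)/1)*2)))² = (4 + 1/(2*√(4 + ((½)*1)*2)))² = (4 + 1/(2*√(4 + (½)*2)))² = (4 + 1/(2*√(4 + 1)))² = (4 + 1/(2*√5))² = (4 + √5/10)²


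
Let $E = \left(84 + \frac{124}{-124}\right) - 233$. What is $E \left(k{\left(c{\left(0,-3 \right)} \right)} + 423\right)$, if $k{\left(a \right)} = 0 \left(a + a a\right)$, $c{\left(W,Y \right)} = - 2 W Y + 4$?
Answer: $-63450$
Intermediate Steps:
$c{\left(W,Y \right)} = 4 - 2 W Y$ ($c{\left(W,Y \right)} = - 2 W Y + 4 = 4 - 2 W Y$)
$E = -150$ ($E = \left(84 + 124 \left(- \frac{1}{124}\right)\right) - 233 = \left(84 - 1\right) - 233 = 83 - 233 = -150$)
$k{\left(a \right)} = 0$ ($k{\left(a \right)} = 0 \left(a + a^{2}\right) = 0$)
$E \left(k{\left(c{\left(0,-3 \right)} \right)} + 423\right) = - 150 \left(0 + 423\right) = \left(-150\right) 423 = -63450$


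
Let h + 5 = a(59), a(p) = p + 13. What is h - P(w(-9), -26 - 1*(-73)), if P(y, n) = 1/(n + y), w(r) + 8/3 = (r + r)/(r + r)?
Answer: 9109/136 ≈ 66.978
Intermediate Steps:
w(r) = -5/3 (w(r) = -8/3 + (r + r)/(r + r) = -8/3 + (2*r)/((2*r)) = -8/3 + (2*r)*(1/(2*r)) = -8/3 + 1 = -5/3)
a(p) = 13 + p
h = 67 (h = -5 + (13 + 59) = -5 + 72 = 67)
h - P(w(-9), -26 - 1*(-73)) = 67 - 1/((-26 - 1*(-73)) - 5/3) = 67 - 1/((-26 + 73) - 5/3) = 67 - 1/(47 - 5/3) = 67 - 1/136/3 = 67 - 1*3/136 = 67 - 3/136 = 9109/136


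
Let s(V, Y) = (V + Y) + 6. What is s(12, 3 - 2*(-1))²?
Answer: 529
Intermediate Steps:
s(V, Y) = 6 + V + Y
s(12, 3 - 2*(-1))² = (6 + 12 + (3 - 2*(-1)))² = (6 + 12 + (3 + 2))² = (6 + 12 + 5)² = 23² = 529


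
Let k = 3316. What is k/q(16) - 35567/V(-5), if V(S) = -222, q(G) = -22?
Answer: 23161/2442 ≈ 9.4844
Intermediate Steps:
k/q(16) - 35567/V(-5) = 3316/(-22) - 35567/(-222) = 3316*(-1/22) - 35567*(-1/222) = -1658/11 + 35567/222 = 23161/2442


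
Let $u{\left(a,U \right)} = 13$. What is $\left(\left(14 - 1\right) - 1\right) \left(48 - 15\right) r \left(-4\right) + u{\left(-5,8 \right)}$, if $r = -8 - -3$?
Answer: $7933$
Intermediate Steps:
$r = -5$ ($r = -8 + 3 = -5$)
$\left(\left(14 - 1\right) - 1\right) \left(48 - 15\right) r \left(-4\right) + u{\left(-5,8 \right)} = \left(\left(14 - 1\right) - 1\right) \left(48 - 15\right) \left(\left(-5\right) \left(-4\right)\right) + 13 = \left(\left(14 - 1\right) - 1\right) 33 \cdot 20 + 13 = \left(13 - 1\right) 33 \cdot 20 + 13 = 12 \cdot 33 \cdot 20 + 13 = 396 \cdot 20 + 13 = 7920 + 13 = 7933$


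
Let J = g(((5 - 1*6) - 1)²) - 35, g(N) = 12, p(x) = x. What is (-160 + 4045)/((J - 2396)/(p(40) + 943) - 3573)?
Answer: -3818955/3514678 ≈ -1.0866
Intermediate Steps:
J = -23 (J = 12 - 35 = -23)
(-160 + 4045)/((J - 2396)/(p(40) + 943) - 3573) = (-160 + 4045)/((-23 - 2396)/(40 + 943) - 3573) = 3885/(-2419/983 - 3573) = 3885/(-3514678/983) = 3885*(-983/3514678) = -3818955/3514678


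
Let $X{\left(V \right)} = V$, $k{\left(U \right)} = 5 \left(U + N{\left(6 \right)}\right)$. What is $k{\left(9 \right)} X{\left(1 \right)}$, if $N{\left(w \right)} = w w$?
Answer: $225$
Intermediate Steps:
$N{\left(w \right)} = w^{2}$
$k{\left(U \right)} = 180 + 5 U$ ($k{\left(U \right)} = 5 \left(U + 6^{2}\right) = 5 \left(U + 36\right) = 5 \left(36 + U\right) = 180 + 5 U$)
$k{\left(9 \right)} X{\left(1 \right)} = \left(180 + 5 \cdot 9\right) 1 = \left(180 + 45\right) 1 = 225 \cdot 1 = 225$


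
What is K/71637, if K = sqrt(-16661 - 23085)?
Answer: I*sqrt(39746)/71637 ≈ 0.002783*I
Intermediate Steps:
K = I*sqrt(39746) (K = sqrt(-39746) = I*sqrt(39746) ≈ 199.36*I)
K/71637 = (I*sqrt(39746))/71637 = (I*sqrt(39746))*(1/71637) = I*sqrt(39746)/71637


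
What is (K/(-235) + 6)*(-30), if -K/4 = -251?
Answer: -2436/47 ≈ -51.830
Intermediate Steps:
K = 1004 (K = -4*(-251) = 1004)
(K/(-235) + 6)*(-30) = (1004/(-235) + 6)*(-30) = (1004*(-1/235) + 6)*(-30) = (-1004/235 + 6)*(-30) = (406/235)*(-30) = -2436/47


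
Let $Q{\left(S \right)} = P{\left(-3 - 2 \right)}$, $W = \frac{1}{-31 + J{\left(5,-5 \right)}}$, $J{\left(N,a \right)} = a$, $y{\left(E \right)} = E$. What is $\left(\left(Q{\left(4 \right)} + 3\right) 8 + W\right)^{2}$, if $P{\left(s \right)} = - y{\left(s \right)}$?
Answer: $\frac{5303809}{1296} \approx 4092.4$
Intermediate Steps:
$P{\left(s \right)} = - s$
$W = - \frac{1}{36}$ ($W = \frac{1}{-31 - 5} = \frac{1}{-36} = - \frac{1}{36} \approx -0.027778$)
$Q{\left(S \right)} = 5$ ($Q{\left(S \right)} = - (-3 - 2) = \left(-1\right) \left(-5\right) = 5$)
$\left(\left(Q{\left(4 \right)} + 3\right) 8 + W\right)^{2} = \left(\left(5 + 3\right) 8 - \frac{1}{36}\right)^{2} = \left(8 \cdot 8 - \frac{1}{36}\right)^{2} = \left(64 - \frac{1}{36}\right)^{2} = \left(\frac{2303}{36}\right)^{2} = \frac{5303809}{1296}$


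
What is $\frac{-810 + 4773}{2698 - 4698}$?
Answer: $- \frac{3963}{2000} \approx -1.9815$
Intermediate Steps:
$\frac{-810 + 4773}{2698 - 4698} = \frac{3963}{2698 - 4698} = \frac{3963}{-2000} = 3963 \left(- \frac{1}{2000}\right) = - \frac{3963}{2000}$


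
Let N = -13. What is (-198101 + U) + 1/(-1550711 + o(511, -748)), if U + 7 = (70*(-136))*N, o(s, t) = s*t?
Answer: -143710148773/1932939 ≈ -74348.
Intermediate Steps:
U = 123753 (U = -7 + (70*(-136))*(-13) = -7 - 9520*(-13) = -7 + 123760 = 123753)
(-198101 + U) + 1/(-1550711 + o(511, -748)) = (-198101 + 123753) + 1/(-1550711 + 511*(-748)) = -74348 + 1/(-1550711 - 382228) = -74348 + 1/(-1932939) = -74348 - 1/1932939 = -143710148773/1932939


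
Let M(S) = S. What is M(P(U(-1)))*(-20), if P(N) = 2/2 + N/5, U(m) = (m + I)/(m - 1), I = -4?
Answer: -30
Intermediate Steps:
U(m) = (-4 + m)/(-1 + m) (U(m) = (m - 4)/(m - 1) = (-4 + m)/(-1 + m))
P(N) = 1 + N/5 (P(N) = 2*(½) + N*(⅕) = 1 + N/5)
M(P(U(-1)))*(-20) = (1 + ((-4 - 1)/(-1 - 1))/5)*(-20) = (1 + (-5/(-2))/5)*(-20) = (1 + (-½*(-5))/5)*(-20) = (1 + (⅕)*(5/2))*(-20) = (1 + ½)*(-20) = (3/2)*(-20) = -30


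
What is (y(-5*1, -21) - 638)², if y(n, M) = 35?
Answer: 363609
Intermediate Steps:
(y(-5*1, -21) - 638)² = (35 - 638)² = (-603)² = 363609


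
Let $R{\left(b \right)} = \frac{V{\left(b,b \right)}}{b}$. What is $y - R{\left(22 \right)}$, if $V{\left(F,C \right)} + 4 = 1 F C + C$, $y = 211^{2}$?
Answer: $\frac{489480}{11} \approx 44498.0$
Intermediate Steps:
$y = 44521$
$V{\left(F,C \right)} = -4 + C + C F$ ($V{\left(F,C \right)} = -4 + \left(1 F C + C\right) = -4 + \left(F C + C\right) = -4 + \left(C F + C\right) = -4 + \left(C + C F\right) = -4 + C + C F$)
$R{\left(b \right)} = \frac{-4 + b + b^{2}}{b}$ ($R{\left(b \right)} = \frac{-4 + b + b b}{b} = \frac{-4 + b + b^{2}}{b}$)
$y - R{\left(22 \right)} = 44521 - \left(1 + 22 - \frac{4}{22}\right) = 44521 - \left(1 + 22 - \frac{2}{11}\right) = 44521 - \frac{251}{11} = \frac{489480}{11}$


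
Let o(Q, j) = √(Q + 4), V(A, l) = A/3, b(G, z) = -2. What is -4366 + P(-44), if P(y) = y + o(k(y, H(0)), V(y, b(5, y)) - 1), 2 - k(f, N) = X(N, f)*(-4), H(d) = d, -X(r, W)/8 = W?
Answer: -4410 + √1414 ≈ -4372.4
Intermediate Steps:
X(r, W) = -8*W
V(A, l) = A/3 (V(A, l) = A*(⅓) = A/3)
k(f, N) = 2 - 32*f (k(f, N) = 2 - (-8*f)*(-4) = 2 - 32*f)
o(Q, j) = √(4 + Q)
P(y) = y + √(6 - 32*y) (P(y) = y + √(4 + (2 - 32*y)) = y + √(6 - 32*y))
-4366 + P(-44) = -4366 + (-44 + √(6 - 32*(-44))) = -4366 + (-44 + √(6 + 1408)) = -4366 + (-44 + √1414) = -4410 + √1414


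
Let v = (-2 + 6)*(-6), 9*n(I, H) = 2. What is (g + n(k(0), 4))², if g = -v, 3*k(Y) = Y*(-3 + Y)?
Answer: 47524/81 ≈ 586.72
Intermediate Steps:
k(Y) = Y*(-3 + Y)/3 (k(Y) = (Y*(-3 + Y))/3 = Y*(-3 + Y)/3)
n(I, H) = 2/9 (n(I, H) = (⅑)*2 = 2/9)
v = -24 (v = 4*(-6) = -24)
g = 24 (g = -1*(-24) = 24)
(g + n(k(0), 4))² = (24 + 2/9)² = (218/9)² = 47524/81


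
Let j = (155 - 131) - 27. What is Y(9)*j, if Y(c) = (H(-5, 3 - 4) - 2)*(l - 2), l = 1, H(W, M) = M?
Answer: -9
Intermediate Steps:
j = -3 (j = 24 - 27 = -3)
Y(c) = 3 (Y(c) = ((3 - 4) - 2)*(1 - 2) = (-1 - 2)*(-1) = -3*(-1) = 3)
Y(9)*j = 3*(-3) = -9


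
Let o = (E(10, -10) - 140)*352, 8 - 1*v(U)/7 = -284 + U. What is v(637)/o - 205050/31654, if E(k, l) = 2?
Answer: -71623655/11142208 ≈ -6.4281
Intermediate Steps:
v(U) = 2044 - 7*U (v(U) = 56 - 7*(-284 + U) = 56 + (1988 - 7*U) = 2044 - 7*U)
o = -48576 (o = (2 - 140)*352 = -138*352 = -48576)
v(637)/o - 205050/31654 = (2044 - 7*637)/(-48576) - 205050/31654 = (2044 - 4459)*(-1/48576) - 205050*1/31654 = -2415*(-1/48576) - 102525/15827 = 35/704 - 102525/15827 = -71623655/11142208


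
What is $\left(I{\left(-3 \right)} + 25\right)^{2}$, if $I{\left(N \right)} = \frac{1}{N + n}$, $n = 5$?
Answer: $\frac{2601}{4} \approx 650.25$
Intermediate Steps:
$I{\left(N \right)} = \frac{1}{5 + N}$ ($I{\left(N \right)} = \frac{1}{N + 5} = \frac{1}{5 + N}$)
$\left(I{\left(-3 \right)} + 25\right)^{2} = \left(\frac{1}{5 - 3} + 25\right)^{2} = \left(\frac{1}{2} + 25\right)^{2} = \left(\frac{51}{2}\right)^{2} = \frac{2601}{4}$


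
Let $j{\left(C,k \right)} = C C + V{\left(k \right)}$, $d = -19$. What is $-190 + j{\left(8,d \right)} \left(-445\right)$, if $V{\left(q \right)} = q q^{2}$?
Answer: $3023585$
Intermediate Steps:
$V{\left(q \right)} = q^{3}$
$j{\left(C,k \right)} = C^{2} + k^{3}$ ($j{\left(C,k \right)} = C C + k^{3} = C^{2} + k^{3}$)
$-190 + j{\left(8,d \right)} \left(-445\right) = -190 + \left(8^{2} + \left(-19\right)^{3}\right) \left(-445\right) = -190 + \left(64 - 6859\right) \left(-445\right) = -190 - -3023775 = -190 + 3023775 = 3023585$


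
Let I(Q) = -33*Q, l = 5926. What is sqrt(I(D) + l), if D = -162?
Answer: 2*sqrt(2818) ≈ 106.17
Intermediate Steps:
sqrt(I(D) + l) = sqrt(-33*(-162) + 5926) = sqrt(5346 + 5926) = sqrt(11272) = 2*sqrt(2818)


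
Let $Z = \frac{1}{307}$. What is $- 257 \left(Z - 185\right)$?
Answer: $\frac{14596058}{307} \approx 47544.0$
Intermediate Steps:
$Z = \frac{1}{307} \approx 0.0032573$
$- 257 \left(Z - 185\right) = - 257 \left(\frac{1}{307} - 185\right) = \left(-257\right) \left(- \frac{56794}{307}\right) = \frac{14596058}{307}$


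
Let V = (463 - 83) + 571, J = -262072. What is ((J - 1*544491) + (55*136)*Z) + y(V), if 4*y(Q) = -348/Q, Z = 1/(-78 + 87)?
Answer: -2298753340/2853 ≈ -8.0573e+5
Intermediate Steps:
V = 951 (V = 380 + 571 = 951)
Z = ⅑ (Z = 1/9 = ⅑ ≈ 0.11111)
y(Q) = -87/Q (y(Q) = (-348/Q)/4 = -87/Q)
((J - 1*544491) + (55*136)*Z) + y(V) = ((-262072 - 1*544491) + (55*136)*(⅑)) - 87/951 = ((-262072 - 544491) + 7480*(⅑)) - 87*1/951 = (-806563 + 7480/9) - 29/317 = -7251587/9 - 29/317 = -2298753340/2853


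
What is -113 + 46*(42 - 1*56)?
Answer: -757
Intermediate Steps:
-113 + 46*(42 - 1*56) = -113 + 46*(42 - 56) = -113 + 46*(-14) = -113 - 644 = -757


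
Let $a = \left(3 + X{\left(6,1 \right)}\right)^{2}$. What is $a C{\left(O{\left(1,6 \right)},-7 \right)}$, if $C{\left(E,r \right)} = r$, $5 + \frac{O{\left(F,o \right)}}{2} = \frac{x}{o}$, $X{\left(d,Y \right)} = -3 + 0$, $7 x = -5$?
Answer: $0$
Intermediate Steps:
$x = - \frac{5}{7}$ ($x = \frac{1}{7} \left(-5\right) = - \frac{5}{7} \approx -0.71429$)
$X{\left(d,Y \right)} = -3$
$O{\left(F,o \right)} = -10 - \frac{10}{7 o}$ ($O{\left(F,o \right)} = -10 + 2 \left(- \frac{5}{7 o}\right) = -10 - \frac{10}{7 o}$)
$a = 0$ ($a = \left(3 - 3\right)^{2} = 0^{2} = 0$)
$a C{\left(O{\left(1,6 \right)},-7 \right)} = 0 \left(-7\right) = 0$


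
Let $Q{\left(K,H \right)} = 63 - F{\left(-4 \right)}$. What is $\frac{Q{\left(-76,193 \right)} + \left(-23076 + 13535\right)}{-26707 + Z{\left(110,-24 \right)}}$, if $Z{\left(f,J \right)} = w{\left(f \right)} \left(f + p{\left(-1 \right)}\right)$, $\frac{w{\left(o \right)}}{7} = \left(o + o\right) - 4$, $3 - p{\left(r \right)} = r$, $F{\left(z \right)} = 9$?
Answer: $- \frac{9487}{145661} \approx -0.065131$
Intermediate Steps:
$p{\left(r \right)} = 3 - r$
$w{\left(o \right)} = -28 + 14 o$ ($w{\left(o \right)} = 7 \left(\left(o + o\right) - 4\right) = 7 \left(2 o - 4\right) = 7 \left(-4 + 2 o\right) = -28 + 14 o$)
$Q{\left(K,H \right)} = 54$ ($Q{\left(K,H \right)} = 63 - 9 = 54$)
$Z{\left(f,J \right)} = \left(-28 + 14 f\right) \left(4 + f\right)$ ($Z{\left(f,J \right)} = \left(-28 + 14 f\right) \left(f + \left(3 - -1\right)\right) = \left(-28 + 14 f\right) \left(f + \left(3 + 1\right)\right) = \left(-28 + 14 f\right) \left(f + 4\right) = \left(-28 + 14 f\right) \left(4 + f\right)$)
$\frac{Q{\left(-76,193 \right)} + \left(-23076 + 13535\right)}{-26707 + Z{\left(110,-24 \right)}} = \frac{54 + \left(-23076 + 13535\right)}{-26707 + 14 \left(-2 + 110\right) \left(4 + 110\right)} = \frac{54 - 9541}{-26707 + 14 \cdot 108 \cdot 114} = - \frac{9487}{-26707 + 172368} = - \frac{9487}{145661}$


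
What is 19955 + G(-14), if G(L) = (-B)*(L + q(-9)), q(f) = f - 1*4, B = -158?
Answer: 15689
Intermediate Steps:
q(f) = -4 + f (q(f) = f - 4 = -4 + f)
G(L) = -2054 + 158*L (G(L) = (-1*(-158))*(L + (-4 - 9)) = 158*(L - 13) = 158*(-13 + L) = -2054 + 158*L)
19955 + G(-14) = 19955 + (-2054 + 158*(-14)) = 19955 + (-2054 - 2212) = 19955 - 4266 = 15689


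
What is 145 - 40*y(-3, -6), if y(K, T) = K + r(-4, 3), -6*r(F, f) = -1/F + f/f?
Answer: 820/3 ≈ 273.33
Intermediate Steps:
r(F, f) = -1/6 + 1/(6*F) (r(F, f) = -(-1/F + f/f)/6 = -(-1/F + 1)/6 = -(1 - 1/F)/6 = -1/6 + 1/(6*F))
y(K, T) = -5/24 + K (y(K, T) = K + (1/6)*(1 - 1*(-4))/(-4) = K + (1/6)*(-1/4)*(1 + 4) = K + (1/6)*(-1/4)*5 = K - 5/24 = -5/24 + K)
145 - 40*y(-3, -6) = 145 - 40*(-5/24 - 3) = 145 - 40*(-77/24) = 145 + 385/3 = 820/3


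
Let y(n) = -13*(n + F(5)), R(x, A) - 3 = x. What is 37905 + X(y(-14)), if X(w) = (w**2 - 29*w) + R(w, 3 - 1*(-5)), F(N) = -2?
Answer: 75348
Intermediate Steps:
R(x, A) = 3 + x
y(n) = 26 - 13*n (y(n) = -13*(n - 2) = -13*(-2 + n) = 26 - 13*n)
X(w) = 3 + w**2 - 28*w (X(w) = (w**2 - 29*w) + (3 + w) = 3 + w**2 - 28*w)
37905 + X(y(-14)) = 37905 + (3 + (26 - 13*(-14))**2 - 28*(26 - 13*(-14))) = 37905 + (3 + (26 + 182)**2 - 28*(26 + 182)) = 37905 + (3 + 208**2 - 28*208) = 37905 + (3 + 43264 - 5824) = 37905 + 37443 = 75348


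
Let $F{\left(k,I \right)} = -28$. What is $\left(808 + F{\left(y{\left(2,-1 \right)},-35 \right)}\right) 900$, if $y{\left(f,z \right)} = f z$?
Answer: $702000$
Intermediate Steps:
$\left(808 + F{\left(y{\left(2,-1 \right)},-35 \right)}\right) 900 = \left(808 - 28\right) 900 = 780 \cdot 900 = 702000$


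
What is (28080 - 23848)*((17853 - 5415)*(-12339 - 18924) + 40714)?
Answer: -1645437487360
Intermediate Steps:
(28080 - 23848)*((17853 - 5415)*(-12339 - 18924) + 40714) = 4232*(12438*(-31263) + 40714) = 4232*(-388849194 + 40714) = 4232*(-388808480) = -1645437487360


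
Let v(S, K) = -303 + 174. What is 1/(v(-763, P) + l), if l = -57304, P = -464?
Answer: -1/57433 ≈ -1.7412e-5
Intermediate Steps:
v(S, K) = -129
1/(v(-763, P) + l) = 1/(-129 - 57304) = 1/(-57433) = -1/57433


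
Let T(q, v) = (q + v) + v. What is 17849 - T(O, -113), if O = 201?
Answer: 17874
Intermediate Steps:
T(q, v) = q + 2*v
17849 - T(O, -113) = 17849 - (201 + 2*(-113)) = 17849 - (201 - 226) = 17849 - 1*(-25) = 17849 + 25 = 17874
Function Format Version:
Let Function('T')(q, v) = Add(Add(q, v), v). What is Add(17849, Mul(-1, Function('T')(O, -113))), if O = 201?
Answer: 17874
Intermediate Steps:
Function('T')(q, v) = Add(q, Mul(2, v))
Add(17849, Mul(-1, Function('T')(O, -113))) = Add(17849, Mul(-1, Add(201, Mul(2, -113)))) = Add(17849, Mul(-1, Add(201, -226))) = Add(17849, Mul(-1, -25)) = Add(17849, 25) = 17874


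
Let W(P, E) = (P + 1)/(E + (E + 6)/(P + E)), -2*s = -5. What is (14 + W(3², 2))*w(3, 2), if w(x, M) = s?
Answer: 265/6 ≈ 44.167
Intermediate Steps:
s = 5/2 (s = -½*(-5) = 5/2 ≈ 2.5000)
w(x, M) = 5/2
W(P, E) = (1 + P)/(E + (6 + E)/(E + P))
(14 + W(3², 2))*w(3, 2) = (14 + (2 + 3² + (3²)² + 2*3²)/(6 + 2 + 2² + 2*3²))*(5/2) = (14 + (2 + 9 + 9² + 2*9)/(6 + 2 + 4 + 2*9))*(5/2) = (14 + (2 + 9 + 81 + 18)/(6 + 2 + 4 + 18))*(5/2) = (14 + 110/30)*(5/2) = (14 + (1/30)*110)*(5/2) = (14 + 11/3)*(5/2) = (53/3)*(5/2) = 265/6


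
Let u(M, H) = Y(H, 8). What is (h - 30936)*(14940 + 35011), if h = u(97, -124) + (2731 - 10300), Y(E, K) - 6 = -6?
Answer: -1923363255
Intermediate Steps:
Y(E, K) = 0 (Y(E, K) = 6 - 6 = 0)
u(M, H) = 0
h = -7569 (h = 0 + (2731 - 10300) = 0 - 7569 = -7569)
(h - 30936)*(14940 + 35011) = (-7569 - 30936)*(14940 + 35011) = -38505*49951 = -1923363255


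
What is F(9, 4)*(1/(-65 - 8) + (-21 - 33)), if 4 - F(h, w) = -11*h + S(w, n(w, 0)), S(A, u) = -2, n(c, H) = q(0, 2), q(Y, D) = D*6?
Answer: -414015/73 ≈ -5671.4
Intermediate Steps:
q(Y, D) = 6*D
n(c, H) = 12 (n(c, H) = 6*2 = 12)
F(h, w) = 6 + 11*h (F(h, w) = 4 - (-11*h - 2) = 4 - (-2 - 11*h) = 4 + (2 + 11*h) = 6 + 11*h)
F(9, 4)*(1/(-65 - 8) + (-21 - 33)) = (6 + 11*9)*(1/(-65 - 8) + (-21 - 33)) = (6 + 99)*(1/(-73) - 54) = 105*(-1/73 - 54) = 105*(-3943/73) = -414015/73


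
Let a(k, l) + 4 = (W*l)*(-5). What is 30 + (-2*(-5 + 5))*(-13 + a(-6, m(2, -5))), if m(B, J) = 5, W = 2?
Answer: 30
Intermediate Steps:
a(k, l) = -4 - 10*l (a(k, l) = -4 + (2*l)*(-5) = -4 - 10*l)
30 + (-2*(-5 + 5))*(-13 + a(-6, m(2, -5))) = 30 + (-2*(-5 + 5))*(-13 + (-4 - 10*5)) = 30 + (-2*0)*(-13 + (-4 - 50)) = 30 + 0*(-13 - 54) = 30 + 0*(-67) = 30 + 0 = 30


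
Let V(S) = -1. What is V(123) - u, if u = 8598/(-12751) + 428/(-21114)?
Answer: -41114507/134612307 ≈ -0.30543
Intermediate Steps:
u = -93497800/134612307 (u = 8598*(-1/12751) + 428*(-1/21114) = -8598/12751 - 214/10557 = -93497800/134612307 ≈ -0.69457)
V(123) - u = -1 - 1*(-93497800/134612307) = -1 + 93497800/134612307 = -41114507/134612307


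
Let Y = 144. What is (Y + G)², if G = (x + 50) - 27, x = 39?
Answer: 42436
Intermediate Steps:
G = 62 (G = (39 + 50) - 27 = 89 - 27 = 62)
(Y + G)² = (144 + 62)² = 206² = 42436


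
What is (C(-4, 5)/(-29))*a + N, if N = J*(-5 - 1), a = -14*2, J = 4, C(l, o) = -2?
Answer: -752/29 ≈ -25.931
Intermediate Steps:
a = -28
N = -24 (N = 4*(-5 - 1) = 4*(-6) = -24)
(C(-4, 5)/(-29))*a + N = -2/(-29)*(-28) - 24 = -2*(-1/29)*(-28) - 24 = (2/29)*(-28) - 24 = -56/29 - 24 = -752/29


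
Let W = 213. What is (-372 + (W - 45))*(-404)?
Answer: 82416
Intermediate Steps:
(-372 + (W - 45))*(-404) = (-372 + (213 - 45))*(-404) = (-372 + 168)*(-404) = -204*(-404) = 82416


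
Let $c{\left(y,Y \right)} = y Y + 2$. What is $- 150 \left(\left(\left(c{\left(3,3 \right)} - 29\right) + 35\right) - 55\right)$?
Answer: $5700$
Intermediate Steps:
$c{\left(y,Y \right)} = 2 + Y y$ ($c{\left(y,Y \right)} = Y y + 2 = 2 + Y y$)
$- 150 \left(\left(\left(c{\left(3,3 \right)} - 29\right) + 35\right) - 55\right) = - 150 \left(\left(\left(\left(2 + 3 \cdot 3\right) - 29\right) + 35\right) - 55\right) = - 150 \left(\left(\left(\left(2 + 9\right) - 29\right) + 35\right) - 55\right) = - 150 \left(\left(\left(11 - 29\right) + 35\right) - 55\right) = - 150 \left(\left(-18 + 35\right) - 55\right) = - 150 \left(17 - 55\right) = \left(-150\right) \left(-38\right) = 5700$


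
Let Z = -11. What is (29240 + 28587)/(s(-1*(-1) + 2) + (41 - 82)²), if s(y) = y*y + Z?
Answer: 57827/1679 ≈ 34.441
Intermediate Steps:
s(y) = -11 + y² (s(y) = y*y - 11 = y² - 11 = -11 + y²)
(29240 + 28587)/(s(-1*(-1) + 2) + (41 - 82)²) = (29240 + 28587)/((-11 + (-1*(-1) + 2)²) + (41 - 82)²) = 57827/((-11 + (1 + 2)²) + (-41)²) = 57827/((-11 + 3²) + 1681) = 57827/((-11 + 9) + 1681) = 57827/(-2 + 1681) = 57827/1679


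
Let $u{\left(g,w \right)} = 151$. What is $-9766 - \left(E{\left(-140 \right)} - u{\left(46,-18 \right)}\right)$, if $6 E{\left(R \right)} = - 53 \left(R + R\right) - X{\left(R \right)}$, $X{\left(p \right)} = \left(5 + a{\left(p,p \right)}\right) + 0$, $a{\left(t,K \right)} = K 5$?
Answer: $- \frac{73225}{6} \approx -12204.0$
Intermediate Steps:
$a{\left(t,K \right)} = 5 K$
$X{\left(p \right)} = 5 + 5 p$ ($X{\left(p \right)} = \left(5 + 5 p\right) + 0 = 5 + 5 p$)
$E{\left(R \right)} = - \frac{5}{6} - \frac{37 R}{2}$ ($E{\left(R \right)} = \frac{- 53 \left(R + R\right) - \left(5 + 5 R\right)}{6} = \frac{- 53 \cdot 2 R - \left(5 + 5 R\right)}{6} = \frac{- 106 R - \left(5 + 5 R\right)}{6} = \frac{-5 - 111 R}{6} = - \frac{5}{6} - \frac{37 R}{2}$)
$-9766 - \left(E{\left(-140 \right)} - u{\left(46,-18 \right)}\right) = -9766 - \left(\left(- \frac{5}{6} - -2590\right) - 151\right) = -9766 - \left(\left(- \frac{5}{6} + 2590\right) - 151\right) = -9766 - \left(\frac{15535}{6} - 151\right) = -9766 - \frac{14629}{6} = - \frac{73225}{6}$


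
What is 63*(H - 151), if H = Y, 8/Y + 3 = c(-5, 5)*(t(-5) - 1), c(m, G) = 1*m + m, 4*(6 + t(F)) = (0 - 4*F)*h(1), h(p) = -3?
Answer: -294831/31 ≈ -9510.7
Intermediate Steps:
t(F) = -6 + 3*F (t(F) = -6 + ((0 - 4*F)*(-3))/4 = -6 + (-4*F*(-3))/4 = -6 + (12*F)/4 = -6 + 3*F)
c(m, G) = 2*m (c(m, G) = m + m = 2*m)
Y = 8/217 (Y = 8/(-3 + (2*(-5))*((-6 + 3*(-5)) - 1)) = 8/(-3 - 10*((-6 - 15) - 1)) = 8/(-3 - 10*(-21 - 1)) = 8/(-3 - 10*(-22)) = 8/(-3 + 220) = 8/217 ≈ 0.036866)
H = 8/217 ≈ 0.036866
63*(H - 151) = 63*(8/217 - 151) = 63*(-32759/217) = -294831/31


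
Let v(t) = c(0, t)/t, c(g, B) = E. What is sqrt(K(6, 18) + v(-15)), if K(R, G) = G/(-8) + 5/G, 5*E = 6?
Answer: I*sqrt(1847)/30 ≈ 1.4326*I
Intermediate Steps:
E = 6/5 (E = (1/5)*6 = 6/5 ≈ 1.2000)
c(g, B) = 6/5
K(R, G) = 5/G - G/8 (K(R, G) = G*(-1/8) + 5/G = -G/8 + 5/G = 5/G - G/8)
v(t) = 6/(5*t)
sqrt(K(6, 18) + v(-15)) = sqrt((5/18 - 1/8*18) + (6/5)/(-15)) = sqrt((5*(1/18) - 9/4) + (6/5)*(-1/15)) = sqrt((5/18 - 9/4) - 2/25) = sqrt(-71/36 - 2/25) = sqrt(-1847/900) = I*sqrt(1847)/30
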